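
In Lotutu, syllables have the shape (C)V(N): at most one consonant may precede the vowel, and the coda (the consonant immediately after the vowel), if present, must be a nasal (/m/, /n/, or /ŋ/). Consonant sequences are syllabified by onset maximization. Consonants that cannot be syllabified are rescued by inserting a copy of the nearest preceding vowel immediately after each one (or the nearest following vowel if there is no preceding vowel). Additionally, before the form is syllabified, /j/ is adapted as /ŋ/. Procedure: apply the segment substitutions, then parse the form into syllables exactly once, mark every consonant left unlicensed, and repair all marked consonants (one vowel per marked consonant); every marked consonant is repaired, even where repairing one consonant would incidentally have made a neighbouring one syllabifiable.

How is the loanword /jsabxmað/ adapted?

Substitution: /j/ → /ŋ/, giving /ŋsabxmað/.
Under (C)V(N), the unsyllabifiable consonants are /ŋ/, /b/, /x/, /ð/ (only a nasal (/m/, /n/, or /ŋ/) is licensed in coda position; onsets are limited to one consonant).
Epenthesis after each stranded consonant: /ŋ/ → /ŋa/, /b/ → /ba/, /x/ → /xa/, /ð/ → /ða/.

ŋasabaxamaða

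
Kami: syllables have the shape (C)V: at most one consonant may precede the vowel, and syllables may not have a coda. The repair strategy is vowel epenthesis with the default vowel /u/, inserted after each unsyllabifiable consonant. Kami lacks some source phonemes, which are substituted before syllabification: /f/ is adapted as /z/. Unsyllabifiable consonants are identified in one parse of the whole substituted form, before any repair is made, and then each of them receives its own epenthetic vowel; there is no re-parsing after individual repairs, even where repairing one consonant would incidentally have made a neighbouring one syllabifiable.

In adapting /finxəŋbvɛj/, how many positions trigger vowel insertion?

After substitution the input is /zinxəŋbvɛj/.
The unsyllabifiable consonants are /n/, /ŋ/, /b/, /j/; each receives one epenthetic vowel.

4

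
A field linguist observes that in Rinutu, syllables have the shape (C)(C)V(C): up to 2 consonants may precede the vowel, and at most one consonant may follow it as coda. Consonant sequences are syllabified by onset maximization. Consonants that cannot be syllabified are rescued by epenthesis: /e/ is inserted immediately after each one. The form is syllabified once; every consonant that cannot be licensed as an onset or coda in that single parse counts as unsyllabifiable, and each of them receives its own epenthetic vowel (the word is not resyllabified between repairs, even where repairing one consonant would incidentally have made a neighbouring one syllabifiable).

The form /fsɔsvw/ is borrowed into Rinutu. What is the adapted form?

fsɔsvewe

Under (C)(C)V(C), the unsyllabifiable consonants are /v/, /w/ (at most one coda consonant is licensed; onsets may contain at most 2 consonants).
Each unlicensed consonant becomes the onset of a new syllable: /v/ → /ve/, /w/ → /we/.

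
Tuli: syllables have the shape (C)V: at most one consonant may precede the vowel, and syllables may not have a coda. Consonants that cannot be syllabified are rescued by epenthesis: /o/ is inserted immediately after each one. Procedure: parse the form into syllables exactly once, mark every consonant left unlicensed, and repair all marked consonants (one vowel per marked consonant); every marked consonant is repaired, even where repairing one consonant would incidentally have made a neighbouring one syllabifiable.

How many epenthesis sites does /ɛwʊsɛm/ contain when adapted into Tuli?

1

The unsyllabifiable consonants are /m/; each receives one epenthetic vowel.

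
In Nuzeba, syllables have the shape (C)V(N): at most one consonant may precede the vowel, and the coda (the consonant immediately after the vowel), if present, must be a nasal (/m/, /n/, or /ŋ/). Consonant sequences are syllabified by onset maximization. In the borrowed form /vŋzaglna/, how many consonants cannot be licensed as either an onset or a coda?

4

Syllabifying with onset maximization leaves /v/, /ŋ/, /g/, /l/ stranded (only a nasal (/m/, /n/, or /ŋ/) is licensed in coda position; onsets are limited to one consonant).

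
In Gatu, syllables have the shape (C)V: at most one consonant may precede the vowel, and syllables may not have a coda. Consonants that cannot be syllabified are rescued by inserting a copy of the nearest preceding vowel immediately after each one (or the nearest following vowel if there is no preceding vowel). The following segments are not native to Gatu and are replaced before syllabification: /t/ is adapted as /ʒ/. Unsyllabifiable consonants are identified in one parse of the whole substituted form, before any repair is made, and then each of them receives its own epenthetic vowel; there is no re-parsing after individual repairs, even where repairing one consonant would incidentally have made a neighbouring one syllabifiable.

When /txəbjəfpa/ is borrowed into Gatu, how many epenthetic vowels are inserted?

After substitution the input is /ʒxəbjəfpa/.
The unsyllabifiable consonants are /ʒ/, /b/, /f/; each receives one epenthetic vowel.

3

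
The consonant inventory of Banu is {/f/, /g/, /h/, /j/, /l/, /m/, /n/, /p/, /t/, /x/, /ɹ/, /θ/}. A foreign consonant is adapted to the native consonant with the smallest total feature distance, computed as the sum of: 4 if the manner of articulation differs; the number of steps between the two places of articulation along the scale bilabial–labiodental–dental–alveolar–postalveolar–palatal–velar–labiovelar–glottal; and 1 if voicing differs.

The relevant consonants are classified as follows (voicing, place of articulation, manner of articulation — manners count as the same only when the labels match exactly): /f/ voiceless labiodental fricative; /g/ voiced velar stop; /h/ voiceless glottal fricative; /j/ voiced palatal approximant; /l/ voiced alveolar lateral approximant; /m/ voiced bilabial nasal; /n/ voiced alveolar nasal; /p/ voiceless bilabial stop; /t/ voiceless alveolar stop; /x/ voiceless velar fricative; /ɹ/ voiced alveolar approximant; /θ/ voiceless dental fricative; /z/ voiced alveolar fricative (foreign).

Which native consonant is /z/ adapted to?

/θ/ is closest: same manner (fricative), place distance 1 (alveolar→dental), voicing differs (+1); total 2. Next closest is /f/ at distance 3.

θ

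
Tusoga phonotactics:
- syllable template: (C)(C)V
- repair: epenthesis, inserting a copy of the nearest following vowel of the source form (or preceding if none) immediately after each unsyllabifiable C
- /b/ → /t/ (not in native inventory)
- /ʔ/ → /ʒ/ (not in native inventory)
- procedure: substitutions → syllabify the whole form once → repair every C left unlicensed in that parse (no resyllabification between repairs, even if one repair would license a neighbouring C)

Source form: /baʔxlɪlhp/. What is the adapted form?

taʒɪxlɪlɪhɪpɪ

Substitution: /b/ → /t/, /ʔ/ → /ʒ/, giving /taʒxlɪlhp/.
Under (C)(C)V, the unsyllabifiable consonants are /ʒ/, /l/, /h/, /p/ (no codas are permitted; onsets may contain at most 2 consonants).
Each unlicensed consonant becomes the onset of a new syllable: /ʒ/ → /ʒɪ/, /l/ → /lɪ/, /h/ → /hɪ/, /p/ → /pɪ/.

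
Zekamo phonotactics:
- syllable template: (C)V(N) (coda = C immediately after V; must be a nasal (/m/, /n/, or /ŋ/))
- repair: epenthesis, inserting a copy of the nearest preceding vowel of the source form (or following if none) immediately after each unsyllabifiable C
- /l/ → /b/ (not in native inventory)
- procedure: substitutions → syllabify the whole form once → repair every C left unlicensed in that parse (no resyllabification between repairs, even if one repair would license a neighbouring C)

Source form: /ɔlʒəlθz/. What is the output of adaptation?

ɔbɔʒəbəθəzə

Substitution: /l/ → /b/, giving /ɔbʒəbθz/.
Under (C)V(N), the unsyllabifiable consonants are /b/, /b/, /θ/, /z/ (only a nasal (/m/, /n/, or /ŋ/) is licensed in coda position; onsets are limited to one consonant).
Inserting the epenthetic vowel yields /b/ → /bɔ/, /b/ → /bə/, /θ/ → /θə/, /z/ → /zə/.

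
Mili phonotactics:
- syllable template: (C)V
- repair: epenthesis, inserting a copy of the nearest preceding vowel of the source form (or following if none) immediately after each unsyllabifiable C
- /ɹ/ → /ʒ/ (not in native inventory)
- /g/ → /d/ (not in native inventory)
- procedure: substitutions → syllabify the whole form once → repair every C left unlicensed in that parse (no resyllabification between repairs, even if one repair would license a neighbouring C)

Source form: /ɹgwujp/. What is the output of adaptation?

ʒuduwujupu

Substitution: /ɹ/ → /ʒ/, /g/ → /d/, giving /ʒdwujp/.
The consonants /ʒ/, /d/, /j/, /p/ cannot be parsed into a legal (C)V syllable (no codas are permitted; onsets are limited to one consonant).
Epenthesis after each stranded consonant: /ʒ/ → /ʒu/, /d/ → /du/, /j/ → /ju/, /p/ → /pu/.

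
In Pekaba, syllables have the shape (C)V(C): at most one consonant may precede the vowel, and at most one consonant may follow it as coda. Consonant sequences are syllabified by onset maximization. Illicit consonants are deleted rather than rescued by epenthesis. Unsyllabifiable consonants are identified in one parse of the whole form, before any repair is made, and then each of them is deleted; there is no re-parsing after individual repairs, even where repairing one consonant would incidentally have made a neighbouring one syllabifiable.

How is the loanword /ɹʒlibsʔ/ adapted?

The consonants /ɹ/, /ʒ/, /s/, /ʔ/ cannot be parsed into a legal (C)V(C) syllable (at most one coda consonant is licensed; onsets are limited to one consonant).
Each unlicensed consonant is deleted: /ɹ/, /ʒ/, /s/, /ʔ/.

lib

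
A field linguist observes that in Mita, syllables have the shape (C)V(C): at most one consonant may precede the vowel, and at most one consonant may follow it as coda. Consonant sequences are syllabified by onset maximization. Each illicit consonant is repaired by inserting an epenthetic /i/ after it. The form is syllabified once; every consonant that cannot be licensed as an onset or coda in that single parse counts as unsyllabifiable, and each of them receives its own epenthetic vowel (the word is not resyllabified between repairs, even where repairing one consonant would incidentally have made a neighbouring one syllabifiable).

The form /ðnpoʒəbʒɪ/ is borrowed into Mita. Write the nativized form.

ðinipoʒəbʒɪ

Under (C)V(C), the unsyllabifiable consonants are /ð/, /n/ (at most one coda consonant is licensed; onsets are limited to one consonant).
Each unlicensed consonant becomes the onset of a new syllable: /ð/ → /ði/, /n/ → /ni/.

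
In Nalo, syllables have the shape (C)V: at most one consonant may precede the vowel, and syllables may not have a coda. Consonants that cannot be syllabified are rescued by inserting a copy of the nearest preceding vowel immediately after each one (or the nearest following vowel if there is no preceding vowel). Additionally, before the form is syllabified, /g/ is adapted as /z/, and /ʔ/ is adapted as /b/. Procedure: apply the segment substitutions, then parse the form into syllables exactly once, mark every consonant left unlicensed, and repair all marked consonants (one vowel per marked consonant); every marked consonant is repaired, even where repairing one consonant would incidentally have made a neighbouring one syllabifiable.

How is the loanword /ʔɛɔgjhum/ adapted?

bɛɔzɔjɔhumu

Substitution: /ʔ/ → /b/, /g/ → /z/, giving /bɛɔzjhum/.
Syllabifying with onset maximization leaves /z/, /j/, /m/ stranded (no codas are permitted; onsets are limited to one consonant).
Epenthesis after each stranded consonant: /z/ → /zɔ/, /j/ → /jɔ/, /m/ → /mu/.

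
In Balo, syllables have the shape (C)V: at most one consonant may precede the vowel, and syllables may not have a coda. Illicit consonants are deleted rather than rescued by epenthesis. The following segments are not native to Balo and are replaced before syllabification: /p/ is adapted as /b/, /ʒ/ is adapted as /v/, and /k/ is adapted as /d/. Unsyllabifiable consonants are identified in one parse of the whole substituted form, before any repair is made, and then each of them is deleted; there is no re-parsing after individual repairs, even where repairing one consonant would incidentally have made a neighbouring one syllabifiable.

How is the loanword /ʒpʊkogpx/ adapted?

bʊdo

Substitution: /ʒ/ → /v/, /p/ → /b/, /k/ → /d/, giving /vbʊdogbx/.
The consonants /v/, /g/, /b/, /x/ cannot be parsed into a legal (C)V syllable (no codas are permitted; onsets are limited to one consonant).
Deletion applies to /v/, /g/, /b/, /x/.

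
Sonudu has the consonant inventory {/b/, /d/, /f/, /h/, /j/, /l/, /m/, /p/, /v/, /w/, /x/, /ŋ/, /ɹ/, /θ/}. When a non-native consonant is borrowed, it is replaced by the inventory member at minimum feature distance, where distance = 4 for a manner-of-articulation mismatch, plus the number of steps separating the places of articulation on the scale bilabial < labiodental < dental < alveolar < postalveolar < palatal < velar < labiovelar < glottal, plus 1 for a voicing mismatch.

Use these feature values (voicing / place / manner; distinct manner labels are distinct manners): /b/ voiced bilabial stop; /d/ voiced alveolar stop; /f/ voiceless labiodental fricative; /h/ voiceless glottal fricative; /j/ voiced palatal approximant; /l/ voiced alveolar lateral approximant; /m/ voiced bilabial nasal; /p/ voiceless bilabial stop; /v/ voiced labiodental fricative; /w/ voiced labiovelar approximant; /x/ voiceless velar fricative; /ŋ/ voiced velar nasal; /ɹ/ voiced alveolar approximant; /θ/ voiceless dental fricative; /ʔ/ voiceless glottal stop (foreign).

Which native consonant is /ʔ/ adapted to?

h

/h/ is closest: manner differs (stop→fricative, +4), place distance 0 (glottal→glottal), same voicing; total 4. Next closest is /d/ at distance 6.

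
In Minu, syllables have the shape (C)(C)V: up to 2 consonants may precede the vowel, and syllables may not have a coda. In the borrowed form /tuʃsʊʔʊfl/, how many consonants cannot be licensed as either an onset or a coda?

2

Under (C)(C)V, the unsyllabifiable consonants are /f/, /l/ (no codas are permitted; onsets may contain at most 2 consonants).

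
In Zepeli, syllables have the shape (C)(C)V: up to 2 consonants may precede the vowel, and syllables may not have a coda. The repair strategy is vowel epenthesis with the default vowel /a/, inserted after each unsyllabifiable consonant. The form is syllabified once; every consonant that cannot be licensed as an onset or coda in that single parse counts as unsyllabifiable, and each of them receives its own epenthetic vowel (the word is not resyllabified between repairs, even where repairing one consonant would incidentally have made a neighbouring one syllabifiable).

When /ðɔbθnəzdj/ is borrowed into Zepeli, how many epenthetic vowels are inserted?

4

The unsyllabifiable consonants are /b/, /z/, /d/, /j/; each receives one epenthetic vowel.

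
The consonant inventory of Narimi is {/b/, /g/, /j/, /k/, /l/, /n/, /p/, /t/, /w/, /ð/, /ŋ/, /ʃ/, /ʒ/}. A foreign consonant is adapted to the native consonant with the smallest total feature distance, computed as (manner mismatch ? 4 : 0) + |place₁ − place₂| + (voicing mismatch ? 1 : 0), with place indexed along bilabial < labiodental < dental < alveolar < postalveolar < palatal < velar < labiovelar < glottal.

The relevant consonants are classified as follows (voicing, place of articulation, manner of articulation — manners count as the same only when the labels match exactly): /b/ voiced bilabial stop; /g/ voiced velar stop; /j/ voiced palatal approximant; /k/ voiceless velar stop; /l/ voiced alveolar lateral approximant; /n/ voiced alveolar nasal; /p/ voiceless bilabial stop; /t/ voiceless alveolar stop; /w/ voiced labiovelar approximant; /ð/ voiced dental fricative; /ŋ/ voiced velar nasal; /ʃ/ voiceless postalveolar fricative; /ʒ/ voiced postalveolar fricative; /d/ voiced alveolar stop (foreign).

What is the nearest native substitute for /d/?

/t/ is closest: same manner (stop), place distance 0 (alveolar→alveolar), voicing differs (+1); total 1. Next closest is /b/ at distance 3.

t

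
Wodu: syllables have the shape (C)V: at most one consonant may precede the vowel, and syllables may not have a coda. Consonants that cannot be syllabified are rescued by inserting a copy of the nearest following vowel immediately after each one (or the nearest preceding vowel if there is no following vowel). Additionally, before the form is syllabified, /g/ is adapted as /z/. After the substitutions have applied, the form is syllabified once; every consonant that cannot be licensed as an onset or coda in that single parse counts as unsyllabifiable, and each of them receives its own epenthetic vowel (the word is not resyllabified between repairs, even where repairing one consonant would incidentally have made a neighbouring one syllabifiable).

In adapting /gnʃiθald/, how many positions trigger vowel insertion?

After substitution the input is /znʃiθald/.
The unsyllabifiable consonants are /z/, /n/, /l/, /d/; each receives one epenthetic vowel.

4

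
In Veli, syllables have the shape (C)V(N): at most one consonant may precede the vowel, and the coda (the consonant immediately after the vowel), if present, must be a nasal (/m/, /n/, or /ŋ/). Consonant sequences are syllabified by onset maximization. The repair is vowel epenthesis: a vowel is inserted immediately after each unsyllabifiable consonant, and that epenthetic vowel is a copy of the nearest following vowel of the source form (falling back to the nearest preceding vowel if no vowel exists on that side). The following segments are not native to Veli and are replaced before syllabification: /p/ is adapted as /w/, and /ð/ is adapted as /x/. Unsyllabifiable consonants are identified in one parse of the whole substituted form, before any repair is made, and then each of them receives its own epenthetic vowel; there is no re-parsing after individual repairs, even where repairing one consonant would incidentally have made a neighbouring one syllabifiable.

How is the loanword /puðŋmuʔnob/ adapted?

Substitution: /p/ → /w/, /ð/ → /x/, giving /wuxŋmuʔnob/.
The consonants /x/, /ŋ/, /ʔ/, /b/ cannot be parsed into a legal (C)V(N) syllable (only a nasal (/m/, /n/, or /ŋ/) is licensed in coda position; onsets are limited to one consonant).
Epenthesis after each stranded consonant: /x/ → /xu/, /ŋ/ → /ŋu/, /ʔ/ → /ʔo/, /b/ → /bo/.

wuxuŋumuʔonobo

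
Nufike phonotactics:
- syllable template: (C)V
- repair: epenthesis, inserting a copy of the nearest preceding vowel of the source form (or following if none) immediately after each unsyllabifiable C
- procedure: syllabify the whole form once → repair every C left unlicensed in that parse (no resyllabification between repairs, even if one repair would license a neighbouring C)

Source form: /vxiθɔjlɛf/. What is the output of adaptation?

Syllabifying with onset maximization leaves /v/, /j/, /f/ stranded (no codas are permitted; onsets are limited to one consonant).
Inserting the epenthetic vowel yields /v/ → /vi/, /j/ → /jɔ/, /f/ → /fɛ/.

vixiθɔjɔlɛfɛ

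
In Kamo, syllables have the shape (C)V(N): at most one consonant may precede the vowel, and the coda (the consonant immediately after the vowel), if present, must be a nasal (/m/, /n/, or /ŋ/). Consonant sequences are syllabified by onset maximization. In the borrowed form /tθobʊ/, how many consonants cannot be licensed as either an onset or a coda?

1

Syllabifying with onset maximization leaves /t/ stranded (only a nasal (/m/, /n/, or /ŋ/) is licensed in coda position; onsets are limited to one consonant).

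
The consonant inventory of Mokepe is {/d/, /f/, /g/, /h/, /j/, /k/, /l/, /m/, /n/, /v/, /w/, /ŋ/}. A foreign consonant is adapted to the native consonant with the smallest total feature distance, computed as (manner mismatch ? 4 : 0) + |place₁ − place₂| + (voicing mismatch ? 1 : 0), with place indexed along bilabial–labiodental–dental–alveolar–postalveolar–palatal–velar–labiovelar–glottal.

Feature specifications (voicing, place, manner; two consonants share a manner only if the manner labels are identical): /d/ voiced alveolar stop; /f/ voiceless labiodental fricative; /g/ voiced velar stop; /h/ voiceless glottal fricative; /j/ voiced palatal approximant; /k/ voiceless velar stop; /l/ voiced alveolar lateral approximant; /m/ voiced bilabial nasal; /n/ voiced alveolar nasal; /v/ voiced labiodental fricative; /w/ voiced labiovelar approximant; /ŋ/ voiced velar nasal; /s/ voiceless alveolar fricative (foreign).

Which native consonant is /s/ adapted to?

/f/ is closest: same manner (fricative), place distance 2 (alveolar→labiodental), same voicing; total 2. Next closest is /v/ at distance 3.

f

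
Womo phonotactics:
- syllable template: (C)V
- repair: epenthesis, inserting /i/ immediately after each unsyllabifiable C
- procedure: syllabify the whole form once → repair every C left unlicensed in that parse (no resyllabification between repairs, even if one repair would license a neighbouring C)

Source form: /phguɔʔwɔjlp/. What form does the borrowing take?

pihiguɔʔiwɔjilipi

Under (C)V, the unsyllabifiable consonants are /p/, /h/, /ʔ/, /j/, /l/, /p/ (no codas are permitted; onsets are limited to one consonant).
Inserting the epenthetic vowel yields /p/ → /pi/, /h/ → /hi/, /ʔ/ → /ʔi/, /j/ → /ji/, /l/ → /li/, /p/ → /pi/.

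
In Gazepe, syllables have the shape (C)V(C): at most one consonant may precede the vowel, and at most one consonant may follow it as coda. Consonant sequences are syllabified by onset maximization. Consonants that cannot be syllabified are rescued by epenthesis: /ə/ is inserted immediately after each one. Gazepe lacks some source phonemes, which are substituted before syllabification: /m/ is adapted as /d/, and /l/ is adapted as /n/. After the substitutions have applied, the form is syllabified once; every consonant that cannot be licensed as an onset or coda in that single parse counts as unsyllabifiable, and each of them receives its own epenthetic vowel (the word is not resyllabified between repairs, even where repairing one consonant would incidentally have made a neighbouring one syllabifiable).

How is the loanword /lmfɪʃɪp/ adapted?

Substitution: /l/ → /n/, /m/ → /d/, giving /ndfɪʃɪp/.
Syllabifying with onset maximization leaves /n/, /d/ stranded (at most one coda consonant is licensed; onsets are limited to one consonant).
Epenthesis after each stranded consonant: /n/ → /nə/, /d/ → /də/.

nədəfɪʃɪp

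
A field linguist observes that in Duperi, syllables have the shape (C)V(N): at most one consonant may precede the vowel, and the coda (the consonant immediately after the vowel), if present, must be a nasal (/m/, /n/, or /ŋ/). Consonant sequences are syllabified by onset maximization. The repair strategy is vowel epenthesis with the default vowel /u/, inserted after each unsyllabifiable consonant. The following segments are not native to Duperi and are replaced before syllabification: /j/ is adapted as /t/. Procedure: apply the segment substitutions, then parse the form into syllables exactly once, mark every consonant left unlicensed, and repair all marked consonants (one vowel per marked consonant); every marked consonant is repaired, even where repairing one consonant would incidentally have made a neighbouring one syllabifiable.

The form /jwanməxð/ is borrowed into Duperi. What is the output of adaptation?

tuwanməxuðu

Substitution: /j/ → /t/, giving /twanməxð/.
The consonants /t/, /x/, /ð/ cannot be parsed into a legal (C)V(N) syllable (only a nasal (/m/, /n/, or /ŋ/) is licensed in coda position; onsets are limited to one consonant).
Each unlicensed consonant becomes the onset of a new syllable: /t/ → /tu/, /x/ → /xu/, /ð/ → /ðu/.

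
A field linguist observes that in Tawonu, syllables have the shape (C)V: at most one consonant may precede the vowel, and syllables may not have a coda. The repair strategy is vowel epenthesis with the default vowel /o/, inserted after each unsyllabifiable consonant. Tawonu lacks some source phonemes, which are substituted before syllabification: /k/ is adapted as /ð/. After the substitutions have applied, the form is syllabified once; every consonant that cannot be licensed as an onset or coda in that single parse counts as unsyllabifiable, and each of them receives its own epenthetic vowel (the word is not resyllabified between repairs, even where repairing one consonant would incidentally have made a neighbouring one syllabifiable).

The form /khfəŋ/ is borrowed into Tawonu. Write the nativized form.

Substitution: /k/ → /ð/, giving /ðhfəŋ/.
The consonants /ð/, /h/, /ŋ/ cannot be parsed into a legal (C)V syllable (no codas are permitted; onsets are limited to one consonant).
Epenthesis after each stranded consonant: /ð/ → /ðo/, /h/ → /ho/, /ŋ/ → /ŋo/.

ðohofəŋo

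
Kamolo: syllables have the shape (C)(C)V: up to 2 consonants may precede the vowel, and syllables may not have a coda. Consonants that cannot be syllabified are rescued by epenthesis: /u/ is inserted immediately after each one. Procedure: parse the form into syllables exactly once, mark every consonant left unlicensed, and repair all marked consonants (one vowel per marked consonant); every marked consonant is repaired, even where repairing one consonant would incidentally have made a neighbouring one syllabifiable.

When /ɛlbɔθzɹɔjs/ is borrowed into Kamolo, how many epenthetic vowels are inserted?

3

The unsyllabifiable consonants are /θ/, /j/, /s/; each receives one epenthetic vowel.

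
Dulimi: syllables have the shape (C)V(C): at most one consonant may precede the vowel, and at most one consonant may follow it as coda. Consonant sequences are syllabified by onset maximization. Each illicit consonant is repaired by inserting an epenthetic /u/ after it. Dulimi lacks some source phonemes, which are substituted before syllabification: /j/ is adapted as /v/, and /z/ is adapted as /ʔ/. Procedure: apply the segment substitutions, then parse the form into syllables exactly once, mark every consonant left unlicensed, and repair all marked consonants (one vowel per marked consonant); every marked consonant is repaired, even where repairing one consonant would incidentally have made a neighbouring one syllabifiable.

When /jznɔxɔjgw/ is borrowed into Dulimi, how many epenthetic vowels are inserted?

After substitution the input is /vʔnɔxɔvgw/.
The unsyllabifiable consonants are /v/, /ʔ/, /g/, /w/; each receives one epenthetic vowel.

4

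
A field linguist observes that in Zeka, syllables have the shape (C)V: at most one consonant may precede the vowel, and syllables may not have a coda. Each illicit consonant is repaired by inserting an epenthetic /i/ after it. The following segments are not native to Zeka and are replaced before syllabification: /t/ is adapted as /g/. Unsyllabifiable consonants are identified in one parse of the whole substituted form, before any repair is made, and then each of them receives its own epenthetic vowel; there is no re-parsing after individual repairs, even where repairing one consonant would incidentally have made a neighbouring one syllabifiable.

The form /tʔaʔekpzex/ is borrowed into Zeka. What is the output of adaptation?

Substitution: /t/ → /g/, giving /gʔaʔekpzex/.
Under (C)V, the unsyllabifiable consonants are /g/, /k/, /p/, /x/ (no codas are permitted; onsets are limited to one consonant).
Each unlicensed consonant becomes the onset of a new syllable: /g/ → /gi/, /k/ → /ki/, /p/ → /pi/, /x/ → /xi/.

giʔaʔekipizexi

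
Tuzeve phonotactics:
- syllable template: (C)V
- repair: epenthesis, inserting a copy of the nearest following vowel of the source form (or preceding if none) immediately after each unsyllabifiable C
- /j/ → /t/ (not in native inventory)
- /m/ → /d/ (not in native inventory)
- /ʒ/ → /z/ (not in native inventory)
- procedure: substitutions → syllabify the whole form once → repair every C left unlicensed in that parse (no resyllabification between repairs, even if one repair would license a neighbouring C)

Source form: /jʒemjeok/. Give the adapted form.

Substitution: /j/ → /t/, /ʒ/ → /z/, /m/ → /d/, giving /tzedteok/.
The consonants /t/, /d/, /k/ cannot be parsed into a legal (C)V syllable (no codas are permitted; onsets are limited to one consonant).
Inserting the epenthetic vowel yields /t/ → /te/, /d/ → /de/, /k/ → /ko/.

tezedeteoko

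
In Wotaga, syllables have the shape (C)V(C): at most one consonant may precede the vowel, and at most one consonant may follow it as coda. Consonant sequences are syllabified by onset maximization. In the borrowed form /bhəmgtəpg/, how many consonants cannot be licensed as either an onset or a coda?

3

Syllabifying with onset maximization leaves /b/, /g/, /g/ stranded (at most one coda consonant is licensed; onsets are limited to one consonant).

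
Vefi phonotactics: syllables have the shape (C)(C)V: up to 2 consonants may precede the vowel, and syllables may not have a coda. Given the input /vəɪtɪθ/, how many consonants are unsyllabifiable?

Under (C)(C)V, the unsyllabifiable consonants are /θ/ (no codas are permitted; onsets may contain at most 2 consonants).

1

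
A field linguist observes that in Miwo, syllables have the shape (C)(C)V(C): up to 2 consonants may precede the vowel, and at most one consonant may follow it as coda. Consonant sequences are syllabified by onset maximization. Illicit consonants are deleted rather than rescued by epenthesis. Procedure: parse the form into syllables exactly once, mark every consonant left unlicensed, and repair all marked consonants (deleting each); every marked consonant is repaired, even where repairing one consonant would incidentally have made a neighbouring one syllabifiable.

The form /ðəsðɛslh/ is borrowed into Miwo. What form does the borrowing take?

ðəsðɛs

Syllabifying with onset maximization leaves /l/, /h/ stranded (at most one coda consonant is licensed; onsets may contain at most 2 consonants).
Deletion applies to /l/, /h/.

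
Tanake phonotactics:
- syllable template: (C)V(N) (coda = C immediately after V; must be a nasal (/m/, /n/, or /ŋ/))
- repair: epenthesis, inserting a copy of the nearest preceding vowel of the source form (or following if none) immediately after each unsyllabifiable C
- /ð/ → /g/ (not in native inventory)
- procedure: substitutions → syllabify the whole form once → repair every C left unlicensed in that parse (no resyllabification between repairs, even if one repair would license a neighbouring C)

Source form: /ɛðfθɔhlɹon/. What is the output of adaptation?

ɛgɛfɛθɔhɔlɔɹon

Substitution: /ð/ → /g/, giving /ɛgfθɔhlɹon/.
Syllabifying with onset maximization leaves /g/, /f/, /h/, /l/ stranded (only a nasal (/m/, /n/, or /ŋ/) is licensed in coda position; onsets are limited to one consonant).
Inserting the epenthetic vowel yields /g/ → /gɛ/, /f/ → /fɛ/, /h/ → /hɔ/, /l/ → /lɔ/.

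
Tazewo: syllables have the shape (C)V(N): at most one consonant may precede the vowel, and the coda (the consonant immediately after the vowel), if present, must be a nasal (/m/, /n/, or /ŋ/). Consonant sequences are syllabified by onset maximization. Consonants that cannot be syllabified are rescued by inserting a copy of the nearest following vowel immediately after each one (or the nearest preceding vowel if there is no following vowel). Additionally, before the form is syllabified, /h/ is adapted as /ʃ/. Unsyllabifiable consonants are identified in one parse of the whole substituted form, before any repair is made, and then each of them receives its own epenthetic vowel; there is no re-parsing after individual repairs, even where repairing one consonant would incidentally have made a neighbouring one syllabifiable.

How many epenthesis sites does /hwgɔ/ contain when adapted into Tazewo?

After substitution the input is /ʃwgɔ/.
The unsyllabifiable consonants are /ʃ/, /w/; each receives one epenthetic vowel.

2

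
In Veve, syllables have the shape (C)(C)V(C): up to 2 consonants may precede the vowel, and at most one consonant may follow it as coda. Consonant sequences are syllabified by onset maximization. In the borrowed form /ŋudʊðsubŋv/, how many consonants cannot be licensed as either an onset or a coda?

2

The consonants /ŋ/, /v/ cannot be parsed into a legal (C)(C)V(C) syllable (at most one coda consonant is licensed; onsets may contain at most 2 consonants).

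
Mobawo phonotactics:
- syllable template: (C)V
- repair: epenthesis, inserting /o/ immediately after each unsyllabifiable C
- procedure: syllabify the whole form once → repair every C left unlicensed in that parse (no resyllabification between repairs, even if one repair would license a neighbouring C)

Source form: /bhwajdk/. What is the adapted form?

bohowajodoko

Under (C)V, the unsyllabifiable consonants are /b/, /h/, /j/, /d/, /k/ (no codas are permitted; onsets are limited to one consonant).
Each unlicensed consonant becomes the onset of a new syllable: /b/ → /bo/, /h/ → /ho/, /j/ → /jo/, /d/ → /do/, /k/ → /ko/.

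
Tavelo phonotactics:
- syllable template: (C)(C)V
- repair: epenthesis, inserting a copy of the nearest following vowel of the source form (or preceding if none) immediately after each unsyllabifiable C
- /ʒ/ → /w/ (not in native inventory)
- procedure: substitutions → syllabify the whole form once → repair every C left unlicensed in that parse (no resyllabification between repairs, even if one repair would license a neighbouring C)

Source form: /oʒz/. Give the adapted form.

Substitution: /ʒ/ → /w/, giving /owz/.
Syllabifying with onset maximization leaves /w/, /z/ stranded (no codas are permitted; onsets may contain at most 2 consonants).
Epenthesis after each stranded consonant: /w/ → /wo/, /z/ → /zo/.

owozo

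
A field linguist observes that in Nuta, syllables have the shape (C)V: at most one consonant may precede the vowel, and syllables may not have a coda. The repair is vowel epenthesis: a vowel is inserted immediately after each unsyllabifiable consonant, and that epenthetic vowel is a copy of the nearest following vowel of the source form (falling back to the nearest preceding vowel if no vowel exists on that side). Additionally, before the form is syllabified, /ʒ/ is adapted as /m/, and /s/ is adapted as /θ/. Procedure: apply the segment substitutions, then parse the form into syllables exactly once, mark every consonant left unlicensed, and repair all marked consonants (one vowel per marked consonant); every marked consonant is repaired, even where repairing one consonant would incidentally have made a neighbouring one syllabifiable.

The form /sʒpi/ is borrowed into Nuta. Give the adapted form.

θimipi

Substitution: /s/ → /θ/, /ʒ/ → /m/, giving /θmpi/.
The consonants /θ/, /m/ cannot be parsed into a legal (C)V syllable (no codas are permitted; onsets are limited to one consonant).
Inserting the epenthetic vowel yields /θ/ → /θi/, /m/ → /mi/.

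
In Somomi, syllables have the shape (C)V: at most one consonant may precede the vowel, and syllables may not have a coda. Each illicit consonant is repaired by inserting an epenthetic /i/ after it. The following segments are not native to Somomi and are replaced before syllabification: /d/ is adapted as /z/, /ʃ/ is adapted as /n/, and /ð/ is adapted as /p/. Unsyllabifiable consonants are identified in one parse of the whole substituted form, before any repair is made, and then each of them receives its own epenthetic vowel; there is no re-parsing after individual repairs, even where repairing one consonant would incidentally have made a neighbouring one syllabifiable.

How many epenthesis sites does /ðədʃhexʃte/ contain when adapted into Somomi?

After substitution the input is /pəznhexnte/.
The unsyllabifiable consonants are /z/, /n/, /x/, /n/; each receives one epenthetic vowel.

4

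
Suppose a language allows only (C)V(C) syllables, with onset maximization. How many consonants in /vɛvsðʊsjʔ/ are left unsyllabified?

3

Syllabifying with onset maximization leaves /s/, /j/, /ʔ/ stranded (at most one coda consonant is licensed; onsets are limited to one consonant).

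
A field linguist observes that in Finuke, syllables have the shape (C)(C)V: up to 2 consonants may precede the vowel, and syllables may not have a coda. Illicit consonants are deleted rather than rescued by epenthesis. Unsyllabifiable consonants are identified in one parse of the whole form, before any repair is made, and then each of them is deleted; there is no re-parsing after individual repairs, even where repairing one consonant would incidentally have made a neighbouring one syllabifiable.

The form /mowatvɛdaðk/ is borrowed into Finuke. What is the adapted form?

Under (C)(C)V, the unsyllabifiable consonants are /ð/, /k/ (no codas are permitted; onsets may contain at most 2 consonants).
Deleting the stranded consonants removes /ð/, /k/.

mowatvɛda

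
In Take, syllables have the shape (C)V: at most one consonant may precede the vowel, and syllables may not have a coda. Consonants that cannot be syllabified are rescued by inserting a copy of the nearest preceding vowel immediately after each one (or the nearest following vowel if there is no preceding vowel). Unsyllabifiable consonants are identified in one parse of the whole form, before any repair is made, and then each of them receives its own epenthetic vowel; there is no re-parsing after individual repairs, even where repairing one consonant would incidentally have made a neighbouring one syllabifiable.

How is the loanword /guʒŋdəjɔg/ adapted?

Under (C)V, the unsyllabifiable consonants are /ʒ/, /ŋ/, /g/ (no codas are permitted; onsets are limited to one consonant).
Inserting the epenthetic vowel yields /ʒ/ → /ʒu/, /ŋ/ → /ŋu/, /g/ → /gɔ/.

guʒuŋudəjɔgɔ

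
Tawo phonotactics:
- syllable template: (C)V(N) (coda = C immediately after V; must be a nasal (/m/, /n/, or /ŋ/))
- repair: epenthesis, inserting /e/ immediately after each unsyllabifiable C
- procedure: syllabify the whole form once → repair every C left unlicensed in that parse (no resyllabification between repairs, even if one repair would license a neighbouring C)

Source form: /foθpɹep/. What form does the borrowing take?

The consonants /θ/, /p/, /p/ cannot be parsed into a legal (C)V(N) syllable (only a nasal (/m/, /n/, or /ŋ/) is licensed in coda position; onsets are limited to one consonant).
Epenthesis after each stranded consonant: /θ/ → /θe/, /p/ → /pe/, /p/ → /pe/.

foθepeɹepe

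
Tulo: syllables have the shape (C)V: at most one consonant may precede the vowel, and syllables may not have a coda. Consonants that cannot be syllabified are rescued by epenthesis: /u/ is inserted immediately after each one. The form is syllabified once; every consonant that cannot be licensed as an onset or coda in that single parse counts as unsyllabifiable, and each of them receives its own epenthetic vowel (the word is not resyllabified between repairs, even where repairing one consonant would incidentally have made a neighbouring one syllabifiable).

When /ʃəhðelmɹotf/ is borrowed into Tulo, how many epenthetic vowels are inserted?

The unsyllabifiable consonants are /h/, /l/, /m/, /t/, /f/; each receives one epenthetic vowel.

5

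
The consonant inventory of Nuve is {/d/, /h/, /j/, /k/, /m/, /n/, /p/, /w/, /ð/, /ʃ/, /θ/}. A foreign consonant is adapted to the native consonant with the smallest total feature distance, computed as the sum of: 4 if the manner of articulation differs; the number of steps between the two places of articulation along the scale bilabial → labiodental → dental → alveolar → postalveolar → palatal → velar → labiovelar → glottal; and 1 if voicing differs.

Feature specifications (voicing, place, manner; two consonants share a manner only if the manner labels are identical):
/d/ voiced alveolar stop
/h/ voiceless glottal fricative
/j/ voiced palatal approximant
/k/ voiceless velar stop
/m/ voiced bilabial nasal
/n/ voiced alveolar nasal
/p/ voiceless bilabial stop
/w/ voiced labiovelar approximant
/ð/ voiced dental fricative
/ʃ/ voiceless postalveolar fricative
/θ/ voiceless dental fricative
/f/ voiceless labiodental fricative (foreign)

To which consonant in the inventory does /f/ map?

/θ/ is closest: same manner (fricative), place distance 1 (labiodental→dental), same voicing; total 1. Next closest is /ð/ at distance 2.

θ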